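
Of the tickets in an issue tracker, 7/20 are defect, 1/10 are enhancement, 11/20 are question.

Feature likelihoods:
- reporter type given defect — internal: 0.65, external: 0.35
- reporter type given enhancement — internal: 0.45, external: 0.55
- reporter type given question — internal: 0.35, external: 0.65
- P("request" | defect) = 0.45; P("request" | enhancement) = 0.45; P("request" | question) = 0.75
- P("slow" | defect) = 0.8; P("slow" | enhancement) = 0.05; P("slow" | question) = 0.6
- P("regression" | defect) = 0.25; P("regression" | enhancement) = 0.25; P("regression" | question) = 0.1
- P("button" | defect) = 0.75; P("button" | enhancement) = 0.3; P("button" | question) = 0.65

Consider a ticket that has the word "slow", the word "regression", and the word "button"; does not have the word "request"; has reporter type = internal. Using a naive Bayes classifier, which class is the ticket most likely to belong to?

defect: 0.35 × 0.65 × (1−0.45) × 0.8 × 0.25 × 0.75 = 0.01876875
enhancement: 0.1 × 0.45 × (1−0.45) × 0.05 × 0.25 × 0.3 = 0.0000928125
question: 0.55 × 0.35 × (1−0.75) × 0.6 × 0.1 × 0.65 = 0.001876875
Highest score → defect.

defect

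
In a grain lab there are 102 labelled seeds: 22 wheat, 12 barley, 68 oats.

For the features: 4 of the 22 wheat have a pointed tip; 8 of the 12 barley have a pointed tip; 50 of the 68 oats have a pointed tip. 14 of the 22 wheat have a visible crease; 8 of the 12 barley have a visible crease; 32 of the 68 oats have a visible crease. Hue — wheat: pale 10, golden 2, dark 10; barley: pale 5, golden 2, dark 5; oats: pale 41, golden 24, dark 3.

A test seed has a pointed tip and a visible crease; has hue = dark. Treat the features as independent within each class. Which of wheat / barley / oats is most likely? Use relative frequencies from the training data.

wheat: (22/102) × (4/22) × (14/22) × (10/22) ≈ 0.0113434
barley: (12/102) × (8/12) × (8/12) × (5/12) ≈ 0.0217865
oats: (68/102) × (50/68) × (32/68) × (3/68) ≈ 0.0101771
Highest score → barley.

barley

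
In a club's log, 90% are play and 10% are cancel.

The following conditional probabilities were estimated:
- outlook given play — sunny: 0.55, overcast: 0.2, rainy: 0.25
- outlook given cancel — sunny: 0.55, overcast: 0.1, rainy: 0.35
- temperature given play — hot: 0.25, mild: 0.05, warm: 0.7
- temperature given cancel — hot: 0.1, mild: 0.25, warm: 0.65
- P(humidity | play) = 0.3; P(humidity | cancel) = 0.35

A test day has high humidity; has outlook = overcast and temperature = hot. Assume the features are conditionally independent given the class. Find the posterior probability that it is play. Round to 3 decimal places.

play: 0.9 × 0.2 × 0.25 × 0.3 = 0.0135
cancel: 0.1 × 0.1 × 0.1 × 0.35 = 0.00035
P(play | x) = 0.0135 / 0.01385 ≈ 0.975

0.975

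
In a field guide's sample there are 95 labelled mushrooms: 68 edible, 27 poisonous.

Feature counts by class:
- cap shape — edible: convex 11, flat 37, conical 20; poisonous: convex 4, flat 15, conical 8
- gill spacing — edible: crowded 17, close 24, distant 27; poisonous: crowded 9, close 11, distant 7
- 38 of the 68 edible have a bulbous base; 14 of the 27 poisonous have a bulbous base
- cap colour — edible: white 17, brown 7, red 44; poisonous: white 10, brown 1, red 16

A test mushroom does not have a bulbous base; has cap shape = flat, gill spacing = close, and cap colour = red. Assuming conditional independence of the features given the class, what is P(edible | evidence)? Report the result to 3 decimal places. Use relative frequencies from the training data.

0.681

edible: (68/95) × (37/68) × (24/68) × (30/68) × (44/68) ≈ 0.0392407
poisonous: (27/95) × (15/27) × (11/27) × (13/27) × (16/27) ≈ 0.0183541
P(edible | x) = 0.0392407 / 0.0575948 ≈ 0.681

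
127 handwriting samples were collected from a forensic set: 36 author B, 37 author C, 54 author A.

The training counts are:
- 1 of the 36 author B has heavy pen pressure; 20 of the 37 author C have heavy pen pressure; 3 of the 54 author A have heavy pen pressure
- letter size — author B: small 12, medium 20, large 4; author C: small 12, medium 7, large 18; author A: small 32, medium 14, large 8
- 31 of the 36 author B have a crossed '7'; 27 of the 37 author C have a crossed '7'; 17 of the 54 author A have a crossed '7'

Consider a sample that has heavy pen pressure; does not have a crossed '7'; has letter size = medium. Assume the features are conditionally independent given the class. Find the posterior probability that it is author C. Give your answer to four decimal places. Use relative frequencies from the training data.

0.6263

author B: (36/127) × (1/36) × (20/36) × (5/36) ≈ 0.000607563
author C: (37/127) × (20/37) × (7/37) × (10/37) ≈ 0.00805232
author A: (54/127) × (3/54) × (14/54) × (37/54) ≈ 0.00419623
P(author C | x) = 0.00805232 / 0.012856113 ≈ 0.6263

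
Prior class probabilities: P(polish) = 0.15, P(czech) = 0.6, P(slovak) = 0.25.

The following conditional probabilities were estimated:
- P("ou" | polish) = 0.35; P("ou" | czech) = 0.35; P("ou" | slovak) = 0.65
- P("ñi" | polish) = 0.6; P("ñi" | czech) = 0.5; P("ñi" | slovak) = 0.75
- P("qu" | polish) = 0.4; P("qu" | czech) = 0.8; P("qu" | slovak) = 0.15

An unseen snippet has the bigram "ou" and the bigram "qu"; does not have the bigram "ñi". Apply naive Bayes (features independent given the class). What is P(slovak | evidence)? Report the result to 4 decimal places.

0.0619

polish: 0.15 × 0.35 × (1−0.6) × 0.4 = 0.0084
czech: 0.6 × 0.35 × (1−0.5) × 0.8 = 0.084
slovak: 0.25 × 0.65 × (1−0.75) × 0.15 = 0.00609375
P(slovak | x) = 0.00609375 / 0.09849375 ≈ 0.0619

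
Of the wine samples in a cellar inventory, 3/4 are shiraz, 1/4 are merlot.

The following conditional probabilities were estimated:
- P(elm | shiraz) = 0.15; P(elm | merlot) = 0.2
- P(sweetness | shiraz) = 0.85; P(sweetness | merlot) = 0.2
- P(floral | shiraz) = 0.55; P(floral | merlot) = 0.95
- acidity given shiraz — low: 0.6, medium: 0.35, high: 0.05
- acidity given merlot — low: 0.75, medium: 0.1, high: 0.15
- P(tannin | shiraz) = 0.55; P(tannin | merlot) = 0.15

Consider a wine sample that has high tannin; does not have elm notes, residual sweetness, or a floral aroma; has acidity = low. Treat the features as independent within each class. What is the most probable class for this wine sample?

shiraz: 0.75 × (1−0.15) × (1−0.85) × (1−0.55) × 0.6 × 0.55 = 0.0142003125
merlot: 0.25 × (1−0.2) × (1−0.2) × (1−0.95) × 0.75 × 0.15 = 0.0009
Highest score → shiraz.

shiraz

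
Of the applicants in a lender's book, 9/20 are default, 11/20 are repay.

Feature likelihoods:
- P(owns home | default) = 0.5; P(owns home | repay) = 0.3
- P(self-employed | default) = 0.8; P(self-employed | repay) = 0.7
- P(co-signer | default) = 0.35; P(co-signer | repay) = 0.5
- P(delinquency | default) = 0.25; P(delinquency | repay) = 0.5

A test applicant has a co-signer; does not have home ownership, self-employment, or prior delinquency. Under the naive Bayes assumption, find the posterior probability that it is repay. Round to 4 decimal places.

default: 0.45 × (1−0.5) × (1−0.8) × 0.35 × (1−0.25) = 0.0118125
repay: 0.55 × (1−0.3) × (1−0.7) × 0.5 × (1−0.5) = 0.028875
P(repay | x) = 0.028875 / 0.0406875 ≈ 0.7097

0.7097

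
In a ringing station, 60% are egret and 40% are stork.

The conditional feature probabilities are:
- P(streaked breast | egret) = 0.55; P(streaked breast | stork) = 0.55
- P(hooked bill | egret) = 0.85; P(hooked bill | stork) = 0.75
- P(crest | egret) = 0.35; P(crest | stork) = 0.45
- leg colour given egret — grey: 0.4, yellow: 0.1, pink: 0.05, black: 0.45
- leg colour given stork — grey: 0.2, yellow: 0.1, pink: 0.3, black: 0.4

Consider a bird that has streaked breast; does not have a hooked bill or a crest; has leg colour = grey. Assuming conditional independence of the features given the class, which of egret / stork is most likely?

egret: 0.6 × 0.55 × (1−0.85) × (1−0.35) × 0.4 = 0.01287
stork: 0.4 × 0.55 × (1−0.75) × (1−0.45) × 0.2 = 0.00605
Highest score → egret.

egret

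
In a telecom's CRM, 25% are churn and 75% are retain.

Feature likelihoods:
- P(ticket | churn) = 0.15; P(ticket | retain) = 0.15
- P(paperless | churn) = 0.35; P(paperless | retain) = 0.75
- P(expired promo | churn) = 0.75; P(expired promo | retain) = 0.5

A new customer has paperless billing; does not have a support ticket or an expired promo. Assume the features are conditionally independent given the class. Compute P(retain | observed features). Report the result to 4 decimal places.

0.9278

churn: 0.25 × (1−0.15) × 0.35 × (1−0.75) = 0.01859375
retain: 0.75 × (1−0.15) × 0.75 × (1−0.5) = 0.2390625
P(retain | x) = 0.2390625 / 0.25765625 ≈ 0.9278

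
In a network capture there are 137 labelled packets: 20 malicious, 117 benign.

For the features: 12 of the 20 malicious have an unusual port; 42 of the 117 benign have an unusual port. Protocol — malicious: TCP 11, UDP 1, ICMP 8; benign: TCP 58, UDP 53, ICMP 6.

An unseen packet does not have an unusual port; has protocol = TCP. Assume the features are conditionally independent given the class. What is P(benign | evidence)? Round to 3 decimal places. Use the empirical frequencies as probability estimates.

0.894

malicious: (20/137) × (8/20) × (11/20) ≈ 0.0321168
benign: (117/137) × (75/117) × (58/117) ≈ 0.271383
P(benign | x) = 0.271383 / 0.3034998 ≈ 0.894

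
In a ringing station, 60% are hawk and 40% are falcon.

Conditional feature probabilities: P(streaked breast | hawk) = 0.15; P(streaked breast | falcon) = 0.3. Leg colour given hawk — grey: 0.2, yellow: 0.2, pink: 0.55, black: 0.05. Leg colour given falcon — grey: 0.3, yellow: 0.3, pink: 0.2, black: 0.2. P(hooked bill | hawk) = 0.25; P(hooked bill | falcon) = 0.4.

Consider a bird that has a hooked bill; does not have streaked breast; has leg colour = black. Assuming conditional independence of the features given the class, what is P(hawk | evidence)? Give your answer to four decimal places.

hawk: 0.6 × (1−0.15) × 0.05 × 0.25 = 0.006375
falcon: 0.4 × (1−0.3) × 0.2 × 0.4 = 0.0224
P(hawk | x) = 0.006375 / 0.028775 ≈ 0.2215

0.2215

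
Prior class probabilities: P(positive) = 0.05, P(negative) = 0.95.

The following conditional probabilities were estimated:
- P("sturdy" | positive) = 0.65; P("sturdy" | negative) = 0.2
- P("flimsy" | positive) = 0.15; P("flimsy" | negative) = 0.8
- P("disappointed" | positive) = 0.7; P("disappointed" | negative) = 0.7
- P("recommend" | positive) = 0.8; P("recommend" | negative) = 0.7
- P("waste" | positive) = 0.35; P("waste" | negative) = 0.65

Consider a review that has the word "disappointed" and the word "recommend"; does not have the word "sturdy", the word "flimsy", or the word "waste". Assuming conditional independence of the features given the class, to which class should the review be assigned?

negative

positive: 0.05 × (1−0.65) × (1−0.15) × 0.7 × 0.8 × (1−0.35) = 0.0054145
negative: 0.95 × (1−0.2) × (1−0.8) × 0.7 × 0.7 × (1−0.65) = 0.026068
Highest score → negative.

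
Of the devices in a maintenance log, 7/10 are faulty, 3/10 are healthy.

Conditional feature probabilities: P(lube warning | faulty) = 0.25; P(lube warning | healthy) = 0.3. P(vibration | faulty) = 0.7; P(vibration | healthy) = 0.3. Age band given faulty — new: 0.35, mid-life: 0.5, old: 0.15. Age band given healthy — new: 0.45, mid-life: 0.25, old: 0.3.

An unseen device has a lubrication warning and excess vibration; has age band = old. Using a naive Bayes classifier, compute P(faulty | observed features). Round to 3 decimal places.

faulty: 0.7 × 0.25 × 0.7 × 0.15 = 0.018375
healthy: 0.3 × 0.3 × 0.3 × 0.3 = 0.0081
P(faulty | x) = 0.018375 / 0.026475 ≈ 0.694

0.694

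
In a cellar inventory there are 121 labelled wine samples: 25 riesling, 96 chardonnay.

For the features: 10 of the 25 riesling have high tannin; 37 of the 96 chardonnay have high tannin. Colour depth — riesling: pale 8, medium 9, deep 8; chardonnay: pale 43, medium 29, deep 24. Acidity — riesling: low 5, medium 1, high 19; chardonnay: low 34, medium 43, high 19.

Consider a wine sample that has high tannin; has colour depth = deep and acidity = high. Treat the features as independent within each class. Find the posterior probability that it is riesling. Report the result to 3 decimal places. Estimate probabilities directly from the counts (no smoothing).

riesling: (25/121) × (10/25) × (8/25) × (19/25) ≈ 0.0200992
chardonnay: (96/121) × (37/96) × (24/96) × (19/96) ≈ 0.01513
P(riesling | x) = 0.0200992 / 0.0352292 ≈ 0.571

0.571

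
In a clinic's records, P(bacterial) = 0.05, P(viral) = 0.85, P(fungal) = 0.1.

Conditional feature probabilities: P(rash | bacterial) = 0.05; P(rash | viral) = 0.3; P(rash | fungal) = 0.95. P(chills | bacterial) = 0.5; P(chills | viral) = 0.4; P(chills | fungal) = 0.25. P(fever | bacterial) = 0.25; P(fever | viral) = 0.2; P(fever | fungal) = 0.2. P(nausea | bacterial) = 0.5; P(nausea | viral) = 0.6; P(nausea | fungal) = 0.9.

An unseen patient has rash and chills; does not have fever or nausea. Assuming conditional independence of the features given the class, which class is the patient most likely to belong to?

viral

bacterial: 0.05 × 0.05 × 0.5 × (1−0.25) × (1−0.5) = 0.00046875
viral: 0.85 × 0.3 × 0.4 × (1−0.2) × (1−0.6) = 0.03264
fungal: 0.1 × 0.95 × 0.25 × (1−0.2) × (1−0.9) = 0.0019
Highest score → viral.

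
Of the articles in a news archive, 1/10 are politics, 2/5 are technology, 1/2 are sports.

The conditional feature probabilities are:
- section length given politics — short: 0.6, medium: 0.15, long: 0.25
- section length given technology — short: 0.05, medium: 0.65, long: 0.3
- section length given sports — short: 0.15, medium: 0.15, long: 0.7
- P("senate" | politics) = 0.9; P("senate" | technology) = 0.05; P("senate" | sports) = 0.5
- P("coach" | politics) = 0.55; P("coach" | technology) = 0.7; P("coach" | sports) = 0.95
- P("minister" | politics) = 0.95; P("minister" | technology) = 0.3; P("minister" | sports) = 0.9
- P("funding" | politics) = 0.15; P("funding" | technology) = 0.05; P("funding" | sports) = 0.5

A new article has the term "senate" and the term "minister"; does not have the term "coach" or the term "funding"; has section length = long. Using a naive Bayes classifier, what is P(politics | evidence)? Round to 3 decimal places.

0.648

politics: 0.1 × 0.25 × 0.9 × (1−0.55) × 0.95 × (1−0.15) = 0.0081759375
technology: 0.4 × 0.3 × 0.05 × (1−0.7) × 0.3 × (1−0.05) = 0.000513
sports: 0.5 × 0.7 × 0.5 × (1−0.95) × 0.9 × (1−0.5) = 0.0039375
P(politics | x) = 0.0081759375 / 0.0126264375 ≈ 0.648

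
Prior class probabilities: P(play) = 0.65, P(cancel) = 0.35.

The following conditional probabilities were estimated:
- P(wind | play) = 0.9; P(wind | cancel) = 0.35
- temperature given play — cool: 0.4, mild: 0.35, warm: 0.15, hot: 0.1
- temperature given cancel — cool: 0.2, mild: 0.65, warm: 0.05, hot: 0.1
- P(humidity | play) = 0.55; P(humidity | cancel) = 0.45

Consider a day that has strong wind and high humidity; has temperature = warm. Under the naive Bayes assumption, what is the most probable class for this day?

play: 0.65 × 0.9 × 0.15 × 0.55 = 0.0482625
cancel: 0.35 × 0.35 × 0.05 × 0.45 = 0.00275625
Highest score → play.

play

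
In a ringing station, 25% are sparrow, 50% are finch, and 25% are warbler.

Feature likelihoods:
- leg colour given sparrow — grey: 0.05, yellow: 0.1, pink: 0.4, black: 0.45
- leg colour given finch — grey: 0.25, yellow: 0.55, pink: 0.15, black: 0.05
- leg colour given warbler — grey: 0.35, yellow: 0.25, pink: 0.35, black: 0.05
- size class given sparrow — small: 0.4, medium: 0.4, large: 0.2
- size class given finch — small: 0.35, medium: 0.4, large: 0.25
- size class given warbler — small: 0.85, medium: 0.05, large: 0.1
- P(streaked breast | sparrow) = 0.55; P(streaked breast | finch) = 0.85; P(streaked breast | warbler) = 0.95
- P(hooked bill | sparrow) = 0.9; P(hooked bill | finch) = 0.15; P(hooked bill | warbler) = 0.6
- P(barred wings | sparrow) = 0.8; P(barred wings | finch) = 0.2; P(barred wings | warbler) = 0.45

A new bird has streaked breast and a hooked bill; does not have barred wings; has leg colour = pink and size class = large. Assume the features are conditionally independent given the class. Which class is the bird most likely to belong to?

sparrow: 0.25 × 0.4 × 0.2 × 0.55 × 0.9 × (1−0.8) = 0.00198
finch: 0.5 × 0.15 × 0.25 × 0.85 × 0.15 × (1−0.2) = 0.0019125
warbler: 0.25 × 0.35 × 0.1 × 0.95 × 0.6 × (1−0.45) = 0.002743125
Highest score → warbler.

warbler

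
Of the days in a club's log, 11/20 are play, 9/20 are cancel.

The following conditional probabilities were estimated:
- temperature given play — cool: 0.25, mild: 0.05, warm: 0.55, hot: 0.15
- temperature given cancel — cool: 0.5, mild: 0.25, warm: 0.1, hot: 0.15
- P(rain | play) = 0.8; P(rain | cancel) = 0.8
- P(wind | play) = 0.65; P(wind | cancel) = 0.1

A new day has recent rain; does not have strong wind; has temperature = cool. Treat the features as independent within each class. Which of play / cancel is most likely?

cancel

play: 0.55 × 0.25 × 0.8 × (1−0.65) = 0.0385
cancel: 0.45 × 0.5 × 0.8 × (1−0.1) = 0.162
Highest score → cancel.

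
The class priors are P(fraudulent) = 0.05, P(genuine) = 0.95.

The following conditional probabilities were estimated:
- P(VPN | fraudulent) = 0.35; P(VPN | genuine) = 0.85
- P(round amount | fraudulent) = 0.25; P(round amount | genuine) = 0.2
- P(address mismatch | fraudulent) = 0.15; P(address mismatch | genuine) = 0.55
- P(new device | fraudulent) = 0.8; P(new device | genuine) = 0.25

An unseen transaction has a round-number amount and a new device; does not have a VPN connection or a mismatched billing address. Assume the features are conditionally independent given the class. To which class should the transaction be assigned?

fraudulent

fraudulent: 0.05 × (1−0.35) × 0.25 × (1−0.15) × 0.8 = 0.005525
genuine: 0.95 × (1−0.85) × 0.2 × (1−0.55) × 0.25 = 0.00320625
Highest score → fraudulent.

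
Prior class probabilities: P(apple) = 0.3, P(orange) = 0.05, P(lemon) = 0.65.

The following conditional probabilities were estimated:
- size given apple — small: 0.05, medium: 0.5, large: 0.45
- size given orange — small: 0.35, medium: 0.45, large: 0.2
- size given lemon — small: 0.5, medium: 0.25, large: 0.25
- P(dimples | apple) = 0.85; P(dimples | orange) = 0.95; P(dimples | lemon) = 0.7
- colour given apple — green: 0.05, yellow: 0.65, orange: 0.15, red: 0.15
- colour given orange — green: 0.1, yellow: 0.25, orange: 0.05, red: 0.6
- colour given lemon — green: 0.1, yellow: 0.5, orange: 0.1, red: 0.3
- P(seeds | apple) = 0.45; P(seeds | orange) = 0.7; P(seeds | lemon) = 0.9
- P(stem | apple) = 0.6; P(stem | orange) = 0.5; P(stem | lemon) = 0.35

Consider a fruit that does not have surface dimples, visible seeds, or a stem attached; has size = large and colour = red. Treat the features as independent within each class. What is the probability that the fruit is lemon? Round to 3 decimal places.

0.571

apple: 0.3 × 0.45 × (1−0.85) × 0.15 × (1−0.45) × (1−0.6) = 0.00066825
orange: 0.05 × 0.2 × (1−0.95) × 0.6 × (1−0.7) × (1−0.5) = 0.000045
lemon: 0.65 × 0.25 × (1−0.7) × 0.3 × (1−0.9) × (1−0.35) = 0.000950625
P(lemon | x) = 0.000950625 / 0.001663875 ≈ 0.571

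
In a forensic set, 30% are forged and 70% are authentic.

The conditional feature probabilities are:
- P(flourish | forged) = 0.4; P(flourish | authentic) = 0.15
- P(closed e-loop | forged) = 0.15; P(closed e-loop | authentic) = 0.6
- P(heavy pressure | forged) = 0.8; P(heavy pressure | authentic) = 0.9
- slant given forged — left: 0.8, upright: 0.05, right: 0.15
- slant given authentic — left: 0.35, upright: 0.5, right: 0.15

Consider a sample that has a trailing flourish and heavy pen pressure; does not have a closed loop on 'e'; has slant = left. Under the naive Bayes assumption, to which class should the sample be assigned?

forged

forged: 0.3 × 0.4 × (1−0.15) × 0.8 × 0.8 = 0.06528
authentic: 0.7 × 0.15 × (1−0.6) × 0.9 × 0.35 = 0.01323
Highest score → forged.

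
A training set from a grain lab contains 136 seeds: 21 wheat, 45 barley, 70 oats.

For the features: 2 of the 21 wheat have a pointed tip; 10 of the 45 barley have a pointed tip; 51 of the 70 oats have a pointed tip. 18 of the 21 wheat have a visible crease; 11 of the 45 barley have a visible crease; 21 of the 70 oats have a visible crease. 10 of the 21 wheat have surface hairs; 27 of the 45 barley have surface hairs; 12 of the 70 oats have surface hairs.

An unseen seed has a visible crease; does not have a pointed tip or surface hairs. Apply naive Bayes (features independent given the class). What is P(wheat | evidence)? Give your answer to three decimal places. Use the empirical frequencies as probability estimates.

0.512

wheat: (21/136) × (19/21) × (18/21) × (11/21) ≈ 0.0627251
barley: (45/136) × (35/45) × (11/45) × (18/45) ≈ 0.0251634
oats: (70/136) × (19/70) × (21/70) × (58/70) ≈ 0.0347269
P(wheat | x) = 0.0627251 / 0.1226154 ≈ 0.512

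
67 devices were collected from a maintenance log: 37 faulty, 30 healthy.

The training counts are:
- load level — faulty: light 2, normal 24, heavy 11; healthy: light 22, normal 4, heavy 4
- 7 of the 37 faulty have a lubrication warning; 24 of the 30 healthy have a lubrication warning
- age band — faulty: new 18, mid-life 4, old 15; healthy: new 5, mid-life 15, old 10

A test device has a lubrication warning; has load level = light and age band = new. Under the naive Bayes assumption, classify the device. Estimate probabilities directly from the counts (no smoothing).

healthy

faulty: (37/67) × (2/37) × (7/37) × (18/37) ≈ 0.0027474
healthy: (30/67) × (22/30) × (24/30) × (5/30) ≈ 0.0437811
Highest score → healthy.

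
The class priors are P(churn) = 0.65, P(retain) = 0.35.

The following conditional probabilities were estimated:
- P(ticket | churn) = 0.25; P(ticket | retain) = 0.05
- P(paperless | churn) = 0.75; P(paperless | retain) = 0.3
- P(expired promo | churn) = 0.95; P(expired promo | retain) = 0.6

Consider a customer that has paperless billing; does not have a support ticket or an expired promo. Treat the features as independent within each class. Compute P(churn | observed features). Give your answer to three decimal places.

churn: 0.65 × (1−0.25) × 0.75 × (1−0.95) = 0.01828125
retain: 0.35 × (1−0.05) × 0.3 × (1−0.6) = 0.0399
P(churn | x) = 0.01828125 / 0.05818125 ≈ 0.314

0.314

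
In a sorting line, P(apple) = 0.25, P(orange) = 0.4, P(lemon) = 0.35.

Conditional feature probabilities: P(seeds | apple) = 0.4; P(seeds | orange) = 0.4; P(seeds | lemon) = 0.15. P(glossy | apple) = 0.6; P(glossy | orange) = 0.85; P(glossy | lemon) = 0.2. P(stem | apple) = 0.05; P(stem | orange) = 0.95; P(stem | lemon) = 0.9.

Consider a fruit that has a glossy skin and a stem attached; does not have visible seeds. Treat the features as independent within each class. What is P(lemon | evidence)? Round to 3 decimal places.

0.213

apple: 0.25 × (1−0.4) × 0.6 × 0.05 = 0.0045
orange: 0.4 × (1−0.4) × 0.85 × 0.95 = 0.1938
lemon: 0.35 × (1−0.15) × 0.2 × 0.9 = 0.05355
P(lemon | x) = 0.05355 / 0.25185 ≈ 0.213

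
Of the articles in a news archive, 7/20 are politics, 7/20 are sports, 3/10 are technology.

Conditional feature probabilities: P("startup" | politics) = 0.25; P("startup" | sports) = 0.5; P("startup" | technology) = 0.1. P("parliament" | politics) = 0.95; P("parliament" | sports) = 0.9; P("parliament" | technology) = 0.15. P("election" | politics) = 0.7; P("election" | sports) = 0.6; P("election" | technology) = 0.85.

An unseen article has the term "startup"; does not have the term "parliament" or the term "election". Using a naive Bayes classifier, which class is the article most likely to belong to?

sports

politics: 0.35 × 0.25 × (1−0.95) × (1−0.7) = 0.0013125
sports: 0.35 × 0.5 × (1−0.9) × (1−0.6) = 0.007
technology: 0.3 × 0.1 × (1−0.15) × (1−0.85) = 0.003825
Highest score → sports.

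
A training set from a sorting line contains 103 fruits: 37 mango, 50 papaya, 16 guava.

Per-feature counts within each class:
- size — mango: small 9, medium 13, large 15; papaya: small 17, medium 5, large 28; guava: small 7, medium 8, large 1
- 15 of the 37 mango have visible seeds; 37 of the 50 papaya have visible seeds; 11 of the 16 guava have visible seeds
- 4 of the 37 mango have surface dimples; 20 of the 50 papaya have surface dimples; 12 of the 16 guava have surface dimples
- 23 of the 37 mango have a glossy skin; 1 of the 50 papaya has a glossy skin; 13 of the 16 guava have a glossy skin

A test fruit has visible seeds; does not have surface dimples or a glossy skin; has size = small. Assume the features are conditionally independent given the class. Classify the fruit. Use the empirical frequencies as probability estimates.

mango: (37/103) × (9/37) × (15/37) × (33/37) × (14/37) ≈ 0.0119546
papaya: (50/103) × (17/50) × (37/50) × (30/50) × (49/50) ≈ 0.0718159
guava: (16/103) × (7/16) × (11/16) × (4/16) × (3/16) ≈ 0.00219015
Highest score → papaya.

papaya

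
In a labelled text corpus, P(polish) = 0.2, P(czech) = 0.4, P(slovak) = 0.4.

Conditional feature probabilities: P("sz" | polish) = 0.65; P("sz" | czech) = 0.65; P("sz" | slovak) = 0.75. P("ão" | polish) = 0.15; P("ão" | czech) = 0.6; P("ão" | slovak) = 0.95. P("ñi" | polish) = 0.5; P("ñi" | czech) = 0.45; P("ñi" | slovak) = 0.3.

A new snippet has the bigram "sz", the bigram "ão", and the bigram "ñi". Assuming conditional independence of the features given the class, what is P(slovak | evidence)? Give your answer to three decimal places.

0.517

polish: 0.2 × 0.65 × 0.15 × 0.5 = 0.00975
czech: 0.4 × 0.65 × 0.6 × 0.45 = 0.0702
slovak: 0.4 × 0.75 × 0.95 × 0.3 = 0.0855
P(slovak | x) = 0.0855 / 0.16545 ≈ 0.517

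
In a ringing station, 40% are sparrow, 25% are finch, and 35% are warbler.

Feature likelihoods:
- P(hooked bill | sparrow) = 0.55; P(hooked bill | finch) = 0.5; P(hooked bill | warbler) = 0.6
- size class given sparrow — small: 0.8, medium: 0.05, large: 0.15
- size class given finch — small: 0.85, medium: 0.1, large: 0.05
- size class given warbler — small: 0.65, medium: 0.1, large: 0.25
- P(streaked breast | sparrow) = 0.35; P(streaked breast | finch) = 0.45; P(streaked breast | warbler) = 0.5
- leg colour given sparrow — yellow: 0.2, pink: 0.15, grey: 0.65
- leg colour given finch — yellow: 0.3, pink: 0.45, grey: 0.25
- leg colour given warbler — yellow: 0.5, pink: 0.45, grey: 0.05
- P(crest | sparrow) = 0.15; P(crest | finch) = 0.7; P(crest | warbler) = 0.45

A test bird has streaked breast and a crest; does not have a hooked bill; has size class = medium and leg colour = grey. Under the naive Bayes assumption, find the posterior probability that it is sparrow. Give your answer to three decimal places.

0.212

sparrow: 0.4 × (1−0.55) × 0.05 × 0.35 × 0.65 × 0.15 = 0.000307125
finch: 0.25 × (1−0.5) × 0.1 × 0.45 × 0.25 × 0.7 = 0.000984375
warbler: 0.35 × (1−0.6) × 0.1 × 0.5 × 0.05 × 0.45 = 0.0001575
P(sparrow | x) = 0.000307125 / 0.001449 ≈ 0.212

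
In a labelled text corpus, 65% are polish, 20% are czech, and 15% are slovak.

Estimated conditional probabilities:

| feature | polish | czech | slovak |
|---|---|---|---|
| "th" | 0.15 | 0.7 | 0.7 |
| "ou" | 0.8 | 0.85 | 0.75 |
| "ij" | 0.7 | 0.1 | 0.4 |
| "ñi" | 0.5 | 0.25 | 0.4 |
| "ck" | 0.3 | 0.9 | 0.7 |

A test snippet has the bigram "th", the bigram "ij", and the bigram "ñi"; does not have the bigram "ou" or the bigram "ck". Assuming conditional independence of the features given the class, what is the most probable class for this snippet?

polish

polish: 0.65 × 0.15 × (1−0.8) × 0.7 × 0.5 × (1−0.3) = 0.0047775
czech: 0.2 × 0.7 × (1−0.85) × 0.1 × 0.25 × (1−0.9) = 0.0000525
slovak: 0.15 × 0.7 × (1−0.75) × 0.4 × 0.4 × (1−0.7) = 0.00126
Highest score → polish.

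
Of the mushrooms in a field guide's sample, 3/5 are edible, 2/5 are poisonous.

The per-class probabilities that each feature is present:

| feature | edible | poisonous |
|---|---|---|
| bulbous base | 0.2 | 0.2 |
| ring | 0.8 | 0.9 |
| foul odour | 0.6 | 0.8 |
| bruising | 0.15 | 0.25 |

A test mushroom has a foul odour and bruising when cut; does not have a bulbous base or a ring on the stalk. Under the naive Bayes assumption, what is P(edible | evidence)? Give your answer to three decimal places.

0.574

edible: 0.6 × (1−0.2) × (1−0.8) × 0.6 × 0.15 = 0.00864
poisonous: 0.4 × (1−0.2) × (1−0.9) × 0.8 × 0.25 = 0.0064
P(edible | x) = 0.00864 / 0.01504 ≈ 0.574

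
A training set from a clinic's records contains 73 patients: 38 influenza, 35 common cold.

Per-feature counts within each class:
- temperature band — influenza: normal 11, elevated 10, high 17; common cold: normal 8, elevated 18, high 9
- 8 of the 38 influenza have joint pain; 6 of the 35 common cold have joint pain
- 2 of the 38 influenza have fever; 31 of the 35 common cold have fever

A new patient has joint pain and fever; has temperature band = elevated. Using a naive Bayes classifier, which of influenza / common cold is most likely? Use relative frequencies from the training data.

common cold

influenza: (38/73) × (10/38) × (8/38) × (2/38) ≈ 0.00151785
common cold: (35/73) × (18/35) × (6/35) × (31/35) ≈ 0.0374392
Highest score → common cold.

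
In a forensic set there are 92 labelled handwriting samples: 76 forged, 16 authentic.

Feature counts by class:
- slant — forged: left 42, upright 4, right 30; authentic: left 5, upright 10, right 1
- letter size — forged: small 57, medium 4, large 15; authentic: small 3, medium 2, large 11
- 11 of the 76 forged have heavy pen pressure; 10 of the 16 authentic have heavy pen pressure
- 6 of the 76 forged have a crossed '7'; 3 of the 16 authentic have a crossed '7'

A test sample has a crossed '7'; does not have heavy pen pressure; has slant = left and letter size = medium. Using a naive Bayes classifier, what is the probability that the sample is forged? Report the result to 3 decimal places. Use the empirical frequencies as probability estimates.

forged: (76/92) × (42/76) × (4/76) × (65/76) × (6/76) ≈ 0.00162235
authentic: (16/92) × (5/16) × (2/16) × (6/16) × (3/16) ≈ 0.000477666
P(forged | x) = 0.00162235 / 0.002100016 ≈ 0.773

0.773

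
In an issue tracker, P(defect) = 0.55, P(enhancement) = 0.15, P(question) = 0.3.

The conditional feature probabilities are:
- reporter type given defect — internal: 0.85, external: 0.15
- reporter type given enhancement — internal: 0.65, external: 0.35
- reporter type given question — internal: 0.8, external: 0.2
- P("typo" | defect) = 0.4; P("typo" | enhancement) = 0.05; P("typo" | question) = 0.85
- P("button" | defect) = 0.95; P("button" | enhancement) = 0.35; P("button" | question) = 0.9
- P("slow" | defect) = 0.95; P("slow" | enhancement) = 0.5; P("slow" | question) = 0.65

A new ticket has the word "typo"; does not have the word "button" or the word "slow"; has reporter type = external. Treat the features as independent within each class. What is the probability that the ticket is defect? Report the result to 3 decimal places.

defect: 0.55 × 0.15 × 0.4 × (1−0.95) × (1−0.95) = 0.0000825
enhancement: 0.15 × 0.35 × 0.05 × (1−0.35) × (1−0.5) = 0.000853125
question: 0.3 × 0.2 × 0.85 × (1−0.9) × (1−0.65) = 0.001785
P(defect | x) = 0.0000825 / 0.002720625 ≈ 0.030

0.030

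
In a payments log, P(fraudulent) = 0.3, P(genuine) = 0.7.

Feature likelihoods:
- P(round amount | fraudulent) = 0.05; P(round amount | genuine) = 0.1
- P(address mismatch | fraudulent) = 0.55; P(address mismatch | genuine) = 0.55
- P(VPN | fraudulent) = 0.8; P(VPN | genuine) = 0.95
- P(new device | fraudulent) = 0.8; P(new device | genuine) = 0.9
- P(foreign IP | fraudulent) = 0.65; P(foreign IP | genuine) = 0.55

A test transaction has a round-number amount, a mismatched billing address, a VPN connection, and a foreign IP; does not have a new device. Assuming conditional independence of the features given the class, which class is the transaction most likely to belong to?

genuine

fraudulent: 0.3 × 0.05 × 0.55 × 0.8 × (1−0.8) × 0.65 = 0.000858
genuine: 0.7 × 0.1 × 0.55 × 0.95 × (1−0.9) × 0.55 = 0.002011625
Highest score → genuine.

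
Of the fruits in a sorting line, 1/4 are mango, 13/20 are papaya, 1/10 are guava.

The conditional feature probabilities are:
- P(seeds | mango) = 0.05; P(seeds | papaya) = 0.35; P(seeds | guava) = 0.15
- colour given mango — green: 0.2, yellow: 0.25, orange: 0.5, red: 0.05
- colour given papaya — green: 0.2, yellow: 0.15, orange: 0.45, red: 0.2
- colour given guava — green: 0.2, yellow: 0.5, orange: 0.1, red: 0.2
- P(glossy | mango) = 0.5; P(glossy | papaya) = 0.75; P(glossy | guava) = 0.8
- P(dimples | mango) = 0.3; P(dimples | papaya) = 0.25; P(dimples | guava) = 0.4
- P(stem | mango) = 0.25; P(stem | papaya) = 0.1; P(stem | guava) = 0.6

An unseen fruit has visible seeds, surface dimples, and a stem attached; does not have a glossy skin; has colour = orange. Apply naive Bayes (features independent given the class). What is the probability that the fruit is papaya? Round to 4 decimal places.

0.6762

mango: 0.25 × 0.05 × 0.5 × (1−0.5) × 0.3 × 0.25 = 0.000234375
papaya: 0.65 × 0.35 × 0.45 × (1−0.75) × 0.25 × 0.1 = 0.00063984375
guava: 0.1 × 0.15 × 0.1 × (1−0.8) × 0.4 × 0.6 = 0.000072
P(papaya | x) = 0.00063984375 / 0.00094621875 ≈ 0.6762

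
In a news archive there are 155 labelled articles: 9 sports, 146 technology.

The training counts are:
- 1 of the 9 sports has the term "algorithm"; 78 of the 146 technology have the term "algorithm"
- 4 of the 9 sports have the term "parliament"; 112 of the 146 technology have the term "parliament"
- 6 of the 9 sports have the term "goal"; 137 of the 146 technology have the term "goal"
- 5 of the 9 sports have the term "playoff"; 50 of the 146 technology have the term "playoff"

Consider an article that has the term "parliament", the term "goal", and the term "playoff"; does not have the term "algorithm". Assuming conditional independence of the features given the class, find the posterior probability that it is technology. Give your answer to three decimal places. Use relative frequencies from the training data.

0.927

sports: (9/155) × (8/9) × (4/9) × (6/9) × (5/9) ≈ 0.00849595
technology: (146/155) × (68/146) × (112/146) × (137/146) × (50/146) ≈ 0.10815
P(technology | x) = 0.10815 / 0.11664595 ≈ 0.927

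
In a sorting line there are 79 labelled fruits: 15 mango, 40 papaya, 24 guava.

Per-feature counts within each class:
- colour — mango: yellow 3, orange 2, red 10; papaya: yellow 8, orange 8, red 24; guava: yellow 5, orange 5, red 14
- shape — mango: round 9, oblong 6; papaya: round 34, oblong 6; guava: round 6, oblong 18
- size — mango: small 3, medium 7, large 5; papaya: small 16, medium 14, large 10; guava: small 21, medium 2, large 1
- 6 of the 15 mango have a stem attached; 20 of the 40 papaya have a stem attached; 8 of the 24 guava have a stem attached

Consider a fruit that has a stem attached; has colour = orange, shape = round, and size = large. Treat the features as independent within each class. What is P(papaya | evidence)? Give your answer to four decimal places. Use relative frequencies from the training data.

mango: (15/79) × (2/15) × (9/15) × (5/15) × (6/15) ≈ 0.00202532
papaya: (40/79) × (8/40) × (34/40) × (10/40) × (20/40) ≈ 0.0107595
guava: (24/79) × (5/24) × (6/24) × (1/24) × (8/24) ≈ 0.000219761
P(papaya | x) = 0.0107595 / 0.013004581 ≈ 0.8274

0.8274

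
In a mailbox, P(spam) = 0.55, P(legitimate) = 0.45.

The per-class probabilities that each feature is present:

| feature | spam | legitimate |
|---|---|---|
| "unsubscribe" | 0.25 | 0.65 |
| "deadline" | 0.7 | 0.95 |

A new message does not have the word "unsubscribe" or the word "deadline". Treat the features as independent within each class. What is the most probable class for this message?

spam: 0.55 × (1−0.25) × (1−0.7) = 0.12375
legitimate: 0.45 × (1−0.65) × (1−0.95) = 0.007875
Highest score → spam.

spam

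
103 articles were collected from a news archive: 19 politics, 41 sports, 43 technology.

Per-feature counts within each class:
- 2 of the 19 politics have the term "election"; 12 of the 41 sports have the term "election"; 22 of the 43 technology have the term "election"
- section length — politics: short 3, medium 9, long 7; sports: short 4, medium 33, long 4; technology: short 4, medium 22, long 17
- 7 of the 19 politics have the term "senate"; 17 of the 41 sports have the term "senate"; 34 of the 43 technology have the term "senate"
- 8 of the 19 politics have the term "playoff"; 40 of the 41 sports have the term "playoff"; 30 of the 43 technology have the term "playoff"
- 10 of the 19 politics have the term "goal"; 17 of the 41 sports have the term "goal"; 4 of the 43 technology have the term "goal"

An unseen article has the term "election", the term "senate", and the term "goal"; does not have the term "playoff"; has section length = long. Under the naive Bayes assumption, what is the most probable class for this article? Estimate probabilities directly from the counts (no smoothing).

politics: (19/103) × (2/19) × (7/19) × (7/19) × (11/19) × (10/19) ≈ 0.000803095
sports: (41/103) × (12/41) × (4/41) × (17/41) × (1/41) × (17/41) ≈ 0.0000476614
technology: (43/103) × (22/43) × (17/43) × (34/43) × (13/43) × (4/43) ≈ 0.00187777
Highest score → technology.

technology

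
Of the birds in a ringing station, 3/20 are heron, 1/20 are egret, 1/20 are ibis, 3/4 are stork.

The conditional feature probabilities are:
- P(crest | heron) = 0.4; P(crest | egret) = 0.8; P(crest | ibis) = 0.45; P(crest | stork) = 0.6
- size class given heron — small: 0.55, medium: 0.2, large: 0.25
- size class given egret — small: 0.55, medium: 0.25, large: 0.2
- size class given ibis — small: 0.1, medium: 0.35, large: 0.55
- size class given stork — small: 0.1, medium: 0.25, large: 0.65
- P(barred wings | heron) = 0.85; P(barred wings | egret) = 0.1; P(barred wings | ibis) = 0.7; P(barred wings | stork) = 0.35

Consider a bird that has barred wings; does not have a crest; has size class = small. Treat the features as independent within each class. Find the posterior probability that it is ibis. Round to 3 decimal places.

heron: 0.15 × (1−0.4) × 0.55 × 0.85 = 0.042075
egret: 0.05 × (1−0.8) × 0.55 × 0.1 = 0.00055
ibis: 0.05 × (1−0.45) × 0.1 × 0.7 = 0.001925
stork: 0.75 × (1−0.6) × 0.1 × 0.35 = 0.0105
P(ibis | x) = 0.001925 / 0.05505 ≈ 0.035

0.035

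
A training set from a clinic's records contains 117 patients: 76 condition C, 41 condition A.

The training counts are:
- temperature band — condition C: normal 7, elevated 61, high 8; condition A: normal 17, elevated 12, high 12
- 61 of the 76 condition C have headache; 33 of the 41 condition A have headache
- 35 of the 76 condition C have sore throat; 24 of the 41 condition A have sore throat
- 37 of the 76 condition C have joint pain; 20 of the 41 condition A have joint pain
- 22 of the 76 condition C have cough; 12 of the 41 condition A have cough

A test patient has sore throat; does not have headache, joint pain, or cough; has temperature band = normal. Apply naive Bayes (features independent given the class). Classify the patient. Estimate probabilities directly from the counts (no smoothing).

condition A

condition C: (76/117) × (7/76) × (15/76) × (35/76) × (39/76) × (54/76) ≈ 0.00198278
condition A: (41/117) × (17/41) × (8/41) × (24/41) × (21/41) × (29/41) ≈ 0.00601238
Highest score → condition A.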